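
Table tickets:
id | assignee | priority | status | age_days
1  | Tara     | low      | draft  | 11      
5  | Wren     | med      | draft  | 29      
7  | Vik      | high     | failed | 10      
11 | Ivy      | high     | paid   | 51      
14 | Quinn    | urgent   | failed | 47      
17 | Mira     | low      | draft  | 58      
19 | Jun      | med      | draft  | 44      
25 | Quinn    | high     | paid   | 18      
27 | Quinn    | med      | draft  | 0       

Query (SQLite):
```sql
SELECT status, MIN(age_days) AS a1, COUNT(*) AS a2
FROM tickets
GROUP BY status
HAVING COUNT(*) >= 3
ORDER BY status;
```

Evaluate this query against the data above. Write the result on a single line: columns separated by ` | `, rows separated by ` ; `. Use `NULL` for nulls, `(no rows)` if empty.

Group tickets by status.
Per group compute: MIN(age_days), COUNT(*).
HAVING: drop groups with fewer than 3 rows.
  draft: ids {1, 5, 17, 19, 27} → MIN(age_days)=0, COUNT(*)=5
  failed: ids {7, 14} → MIN(age_days)=10, COUNT(*)=2
  paid: ids {11, 25} → MIN(age_days)=18, COUNT(*)=2

draft | 0 | 5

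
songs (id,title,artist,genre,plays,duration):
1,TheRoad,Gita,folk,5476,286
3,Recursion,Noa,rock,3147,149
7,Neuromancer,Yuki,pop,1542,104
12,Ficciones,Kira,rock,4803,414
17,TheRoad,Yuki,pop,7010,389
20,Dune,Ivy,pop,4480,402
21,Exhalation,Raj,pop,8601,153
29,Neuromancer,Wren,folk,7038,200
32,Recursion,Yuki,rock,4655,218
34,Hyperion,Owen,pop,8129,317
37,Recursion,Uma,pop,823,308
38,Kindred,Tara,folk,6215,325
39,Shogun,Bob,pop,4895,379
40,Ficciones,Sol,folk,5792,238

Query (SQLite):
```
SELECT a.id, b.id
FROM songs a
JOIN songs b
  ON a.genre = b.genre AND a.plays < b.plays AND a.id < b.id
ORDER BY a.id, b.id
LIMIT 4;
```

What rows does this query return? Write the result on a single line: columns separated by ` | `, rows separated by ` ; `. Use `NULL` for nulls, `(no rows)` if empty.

1 | 29 ; 1 | 38 ; 1 | 40 ; 3 | 12

Pairs (a,b) with same genre, a.plays < b.plays, a.id < b.id.
genre groups: folk:{1,29,38,40} pop:{7,17,20,21,34,37,39} rock:{3,12,32}
Ordered by (a.id, b.id); first 4.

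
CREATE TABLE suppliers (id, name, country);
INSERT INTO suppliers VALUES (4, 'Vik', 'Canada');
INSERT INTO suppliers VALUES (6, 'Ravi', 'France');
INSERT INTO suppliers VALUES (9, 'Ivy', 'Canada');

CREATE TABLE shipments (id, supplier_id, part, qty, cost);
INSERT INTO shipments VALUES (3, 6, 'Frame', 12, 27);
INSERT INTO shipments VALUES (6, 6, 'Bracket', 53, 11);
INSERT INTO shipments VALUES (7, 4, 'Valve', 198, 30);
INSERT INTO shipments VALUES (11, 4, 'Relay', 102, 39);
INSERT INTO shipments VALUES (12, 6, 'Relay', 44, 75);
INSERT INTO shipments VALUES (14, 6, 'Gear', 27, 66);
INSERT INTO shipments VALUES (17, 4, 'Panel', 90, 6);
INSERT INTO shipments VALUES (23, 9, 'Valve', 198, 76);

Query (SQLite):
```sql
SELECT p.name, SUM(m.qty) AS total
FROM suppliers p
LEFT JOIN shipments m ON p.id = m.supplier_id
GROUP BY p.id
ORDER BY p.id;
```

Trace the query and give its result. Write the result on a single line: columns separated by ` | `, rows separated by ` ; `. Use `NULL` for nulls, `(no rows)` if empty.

Vik | 390 ; Ravi | 136 ; Ivy | 198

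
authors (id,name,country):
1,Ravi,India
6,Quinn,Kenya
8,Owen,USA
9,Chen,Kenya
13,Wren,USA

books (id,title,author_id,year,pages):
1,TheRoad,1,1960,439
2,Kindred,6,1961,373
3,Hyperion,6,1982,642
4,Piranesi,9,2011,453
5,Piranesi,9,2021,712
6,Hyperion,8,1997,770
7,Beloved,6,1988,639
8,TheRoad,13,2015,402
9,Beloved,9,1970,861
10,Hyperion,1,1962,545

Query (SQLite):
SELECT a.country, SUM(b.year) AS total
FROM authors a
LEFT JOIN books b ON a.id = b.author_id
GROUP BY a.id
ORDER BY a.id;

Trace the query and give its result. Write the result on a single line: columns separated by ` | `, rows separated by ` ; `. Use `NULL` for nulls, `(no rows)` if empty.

LEFT JOIN keeps every authors row; unmatched ones get NULL for books columns.
Group by authors.id and compute SUM(b.year). SUM over an all-NULL group is NULL.
  1: ids {1, 10} → SUM(b.year)=3922
  6: ids {2, 3, 7} → SUM(b.year)=5931
  8: ids {6} → SUM(b.year)=1997
  9: ids {4, 5, 9} → SUM(b.year)=6002
  13: ids {8} → SUM(b.year)=2015

India | 3922 ; Kenya | 5931 ; USA | 1997 ; Kenya | 6002 ; USA | 2015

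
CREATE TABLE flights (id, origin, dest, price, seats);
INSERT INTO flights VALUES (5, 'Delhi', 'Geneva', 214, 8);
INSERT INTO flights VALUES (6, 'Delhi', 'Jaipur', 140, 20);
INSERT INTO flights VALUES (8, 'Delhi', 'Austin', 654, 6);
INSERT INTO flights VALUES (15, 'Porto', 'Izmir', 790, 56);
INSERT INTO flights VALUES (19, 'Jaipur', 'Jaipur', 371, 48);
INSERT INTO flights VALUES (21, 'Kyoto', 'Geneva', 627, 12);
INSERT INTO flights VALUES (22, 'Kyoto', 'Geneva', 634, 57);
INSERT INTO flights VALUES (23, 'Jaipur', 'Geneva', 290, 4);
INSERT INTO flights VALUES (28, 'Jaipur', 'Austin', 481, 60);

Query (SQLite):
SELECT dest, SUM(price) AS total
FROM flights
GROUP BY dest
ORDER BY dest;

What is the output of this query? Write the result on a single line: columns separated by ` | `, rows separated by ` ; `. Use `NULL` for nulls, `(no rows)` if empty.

Austin | 1135 ; Geneva | 1765 ; Izmir | 790 ; Jaipur | 511

Partition flights by dest; compute SUM(price) within each group.
  Austin: ids {8, 28} → SUM(price)=1135
  Geneva: ids {5, 21, 22, 23} → SUM(price)=1765
  Izmir: ids {15} → SUM(price)=790
  Jaipur: ids {6, 19} → SUM(price)=511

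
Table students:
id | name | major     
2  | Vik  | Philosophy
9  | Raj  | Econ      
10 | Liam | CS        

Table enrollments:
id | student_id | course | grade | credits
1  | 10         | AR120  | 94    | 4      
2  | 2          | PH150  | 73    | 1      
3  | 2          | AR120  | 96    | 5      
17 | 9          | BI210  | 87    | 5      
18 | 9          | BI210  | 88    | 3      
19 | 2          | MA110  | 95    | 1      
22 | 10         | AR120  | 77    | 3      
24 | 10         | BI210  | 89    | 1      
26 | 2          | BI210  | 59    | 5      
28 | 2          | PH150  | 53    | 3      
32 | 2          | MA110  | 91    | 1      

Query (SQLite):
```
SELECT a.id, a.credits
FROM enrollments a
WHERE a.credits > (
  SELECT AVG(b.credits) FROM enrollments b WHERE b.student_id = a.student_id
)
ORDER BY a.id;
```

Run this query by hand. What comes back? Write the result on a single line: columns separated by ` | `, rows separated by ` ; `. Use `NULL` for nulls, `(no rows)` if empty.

For each enrollments row a, compute AVG(credits) over rows sharing a.student_id.
Keep row a if a.credits > that per-group AVG.
  student_id=2: AVG(credits) = 2.666667
  student_id=9: AVG(credits) = 4.0
  student_id=10: AVG(credits) = 2.666667

1 | 4 ; 3 | 5 ; 17 | 5 ; 22 | 3 ; 26 | 5 ; 28 | 3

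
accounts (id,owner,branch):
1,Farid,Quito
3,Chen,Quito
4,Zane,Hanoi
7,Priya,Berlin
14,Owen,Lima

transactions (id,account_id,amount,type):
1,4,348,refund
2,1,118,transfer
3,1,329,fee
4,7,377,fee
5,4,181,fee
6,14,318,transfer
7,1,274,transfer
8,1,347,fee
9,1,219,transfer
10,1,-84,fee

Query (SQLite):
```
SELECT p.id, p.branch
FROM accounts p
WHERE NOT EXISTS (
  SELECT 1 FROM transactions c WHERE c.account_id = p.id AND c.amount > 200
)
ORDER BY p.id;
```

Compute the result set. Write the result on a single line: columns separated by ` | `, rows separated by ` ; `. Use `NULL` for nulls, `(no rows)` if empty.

For each accounts row, check whether any transactions with matching account_id has amount > 200.
Keep rows where that is false.

3 | Quito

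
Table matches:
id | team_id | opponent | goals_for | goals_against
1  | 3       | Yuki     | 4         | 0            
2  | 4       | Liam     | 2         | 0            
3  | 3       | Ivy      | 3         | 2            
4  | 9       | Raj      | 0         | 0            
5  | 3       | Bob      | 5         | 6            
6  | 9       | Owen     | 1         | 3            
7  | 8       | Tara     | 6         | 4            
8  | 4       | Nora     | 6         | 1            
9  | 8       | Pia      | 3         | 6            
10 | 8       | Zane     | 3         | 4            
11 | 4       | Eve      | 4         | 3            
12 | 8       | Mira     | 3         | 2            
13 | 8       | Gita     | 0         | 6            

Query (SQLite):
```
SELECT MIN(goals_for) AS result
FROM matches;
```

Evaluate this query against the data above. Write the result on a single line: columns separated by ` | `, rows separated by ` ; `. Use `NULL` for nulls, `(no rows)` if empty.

All goals_for values: [4, 2, 3, 0, 5, 1, 6, 6, 3, 3, 4, 3, 0].
MIN of non-NULL values = 0.

0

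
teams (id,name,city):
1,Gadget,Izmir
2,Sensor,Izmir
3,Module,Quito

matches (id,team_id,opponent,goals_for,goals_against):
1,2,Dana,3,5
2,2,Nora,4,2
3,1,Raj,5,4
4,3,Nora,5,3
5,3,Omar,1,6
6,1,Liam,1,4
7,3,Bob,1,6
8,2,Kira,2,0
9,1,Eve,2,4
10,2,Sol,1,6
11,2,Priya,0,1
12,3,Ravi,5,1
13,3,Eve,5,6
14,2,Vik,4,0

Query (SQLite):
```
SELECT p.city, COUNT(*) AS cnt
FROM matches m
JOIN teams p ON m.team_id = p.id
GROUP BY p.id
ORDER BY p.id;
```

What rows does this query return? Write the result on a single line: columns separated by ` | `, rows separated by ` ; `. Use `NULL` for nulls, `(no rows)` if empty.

Izmir | 3 ; Izmir | 6 ; Quito | 5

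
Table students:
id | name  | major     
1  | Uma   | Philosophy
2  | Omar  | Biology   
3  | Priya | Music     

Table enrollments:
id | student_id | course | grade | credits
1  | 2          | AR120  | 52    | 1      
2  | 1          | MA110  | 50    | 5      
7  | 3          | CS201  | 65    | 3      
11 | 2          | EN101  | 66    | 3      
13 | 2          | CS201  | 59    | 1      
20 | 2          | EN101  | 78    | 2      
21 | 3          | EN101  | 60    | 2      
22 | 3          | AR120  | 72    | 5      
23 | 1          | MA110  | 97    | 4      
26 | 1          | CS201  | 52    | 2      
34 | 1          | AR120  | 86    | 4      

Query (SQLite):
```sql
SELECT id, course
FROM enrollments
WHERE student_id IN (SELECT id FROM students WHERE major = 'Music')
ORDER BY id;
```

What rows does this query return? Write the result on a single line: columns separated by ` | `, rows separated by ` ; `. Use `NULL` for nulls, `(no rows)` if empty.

7 | CS201 ; 21 | EN101 ; 22 | AR120

Inner query: students.id where major = 'Music'.
Outer: keep enrollments rows whose student_id is in that set.
Inner query → {3}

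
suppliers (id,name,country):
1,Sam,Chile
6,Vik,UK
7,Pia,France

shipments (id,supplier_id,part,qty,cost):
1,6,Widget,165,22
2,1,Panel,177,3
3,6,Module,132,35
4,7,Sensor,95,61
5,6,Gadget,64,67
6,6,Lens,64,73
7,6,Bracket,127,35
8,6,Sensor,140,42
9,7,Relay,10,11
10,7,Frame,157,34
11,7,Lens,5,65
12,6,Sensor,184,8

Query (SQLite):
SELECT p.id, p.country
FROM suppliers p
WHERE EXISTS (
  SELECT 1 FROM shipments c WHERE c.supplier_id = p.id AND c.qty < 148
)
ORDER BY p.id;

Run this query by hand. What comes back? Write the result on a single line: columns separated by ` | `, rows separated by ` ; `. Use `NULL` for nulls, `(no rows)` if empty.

6 | UK ; 7 | France

For each suppliers row, check whether any shipments with matching supplier_id has qty < 148.
Keep rows where that is true.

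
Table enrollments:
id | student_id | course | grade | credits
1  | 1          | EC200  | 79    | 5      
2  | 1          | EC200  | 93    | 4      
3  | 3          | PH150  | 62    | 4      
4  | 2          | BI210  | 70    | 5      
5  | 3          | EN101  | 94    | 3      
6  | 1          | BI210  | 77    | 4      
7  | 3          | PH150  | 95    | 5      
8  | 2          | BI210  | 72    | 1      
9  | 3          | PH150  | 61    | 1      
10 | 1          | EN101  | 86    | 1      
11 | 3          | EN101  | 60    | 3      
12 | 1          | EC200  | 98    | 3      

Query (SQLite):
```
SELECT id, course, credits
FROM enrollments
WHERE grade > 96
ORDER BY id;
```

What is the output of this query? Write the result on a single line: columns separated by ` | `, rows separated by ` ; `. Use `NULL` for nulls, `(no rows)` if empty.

12 | EC200 | 3

grade > 96: ids {12}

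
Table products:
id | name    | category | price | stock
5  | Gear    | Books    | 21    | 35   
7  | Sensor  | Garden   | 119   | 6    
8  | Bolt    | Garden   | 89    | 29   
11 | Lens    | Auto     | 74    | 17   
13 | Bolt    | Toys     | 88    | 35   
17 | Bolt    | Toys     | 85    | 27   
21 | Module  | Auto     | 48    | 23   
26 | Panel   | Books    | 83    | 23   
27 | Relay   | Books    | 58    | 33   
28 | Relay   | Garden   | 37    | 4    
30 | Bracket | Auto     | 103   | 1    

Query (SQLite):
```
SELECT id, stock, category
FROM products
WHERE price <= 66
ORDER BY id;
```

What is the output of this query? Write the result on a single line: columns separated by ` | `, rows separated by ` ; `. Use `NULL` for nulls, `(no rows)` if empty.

price <= 66: ids {5, 21, 27, 28}

5 | 35 | Books ; 21 | 23 | Auto ; 27 | 33 | Books ; 28 | 4 | Garden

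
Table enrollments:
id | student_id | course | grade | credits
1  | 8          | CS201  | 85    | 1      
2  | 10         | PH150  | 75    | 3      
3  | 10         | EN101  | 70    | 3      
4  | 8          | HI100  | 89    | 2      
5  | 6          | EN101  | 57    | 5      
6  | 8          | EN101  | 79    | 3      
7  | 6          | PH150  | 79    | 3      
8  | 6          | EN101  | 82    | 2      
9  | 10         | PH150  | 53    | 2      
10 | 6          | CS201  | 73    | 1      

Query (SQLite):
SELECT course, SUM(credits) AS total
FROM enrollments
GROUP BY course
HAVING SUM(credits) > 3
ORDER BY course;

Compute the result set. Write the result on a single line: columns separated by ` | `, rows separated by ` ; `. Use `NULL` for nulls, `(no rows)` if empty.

Partition enrollments by course; compute SUM(credits) within each group.
HAVING: keep groups where SUM(credits) > 3.
  CS201: ids {1, 10} → SUM(credits)=2
  EN101: ids {3, 5, 6, 8} → SUM(credits)=13
  HI100: ids {4} → SUM(credits)=2
  PH150: ids {2, 7, 9} → SUM(credits)=8

EN101 | 13 ; PH150 | 8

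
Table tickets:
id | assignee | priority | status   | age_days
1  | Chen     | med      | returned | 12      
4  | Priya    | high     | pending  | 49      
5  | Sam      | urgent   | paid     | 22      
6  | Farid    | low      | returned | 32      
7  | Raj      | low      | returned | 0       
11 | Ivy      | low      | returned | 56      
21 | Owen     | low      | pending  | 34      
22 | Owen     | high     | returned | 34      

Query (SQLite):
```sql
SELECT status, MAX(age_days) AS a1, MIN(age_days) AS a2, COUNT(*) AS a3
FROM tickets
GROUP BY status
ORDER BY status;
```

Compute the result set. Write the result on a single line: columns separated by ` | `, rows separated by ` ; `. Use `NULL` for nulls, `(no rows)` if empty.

paid | 22 | 22 | 1 ; pending | 49 | 34 | 2 ; returned | 56 | 0 | 5

Group tickets by status.
Per group compute: MAX(age_days), MIN(age_days), COUNT(*).
  paid: ids {5} → MAX(age_days)=22, MIN(age_days)=22, COUNT(*)=1
  pending: ids {4, 21} → MAX(age_days)=49, MIN(age_days)=34, COUNT(*)=2
  returned: ids {1, 6, 7, 11, 22} → MAX(age_days)=56, MIN(age_days)=0, COUNT(*)=5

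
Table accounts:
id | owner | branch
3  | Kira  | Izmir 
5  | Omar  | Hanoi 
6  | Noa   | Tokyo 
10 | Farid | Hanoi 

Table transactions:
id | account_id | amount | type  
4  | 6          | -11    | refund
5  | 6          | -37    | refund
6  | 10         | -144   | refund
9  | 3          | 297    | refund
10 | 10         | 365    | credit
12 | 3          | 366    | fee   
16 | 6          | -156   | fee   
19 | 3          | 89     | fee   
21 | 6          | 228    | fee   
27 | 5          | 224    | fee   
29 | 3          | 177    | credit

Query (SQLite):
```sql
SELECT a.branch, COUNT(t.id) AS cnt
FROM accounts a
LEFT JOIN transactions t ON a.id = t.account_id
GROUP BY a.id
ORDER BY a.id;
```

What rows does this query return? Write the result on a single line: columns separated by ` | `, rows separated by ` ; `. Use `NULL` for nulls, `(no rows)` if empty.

Izmir | 4 ; Hanoi | 1 ; Tokyo | 4 ; Hanoi | 2

LEFT JOIN keeps every accounts row; unmatched ones get NULL for transactions columns.
Group by accounts.id and compute COUNT(t.id). COUNT(col) of an all-NULL group is 0.
  3: ids {9, 12, 19, 29} → COUNT(t.id)=4
  5: ids {27} → COUNT(t.id)=1
  6: ids {4, 5, 16, 21} → COUNT(t.id)=4
  10: ids {6, 10} → COUNT(t.id)=2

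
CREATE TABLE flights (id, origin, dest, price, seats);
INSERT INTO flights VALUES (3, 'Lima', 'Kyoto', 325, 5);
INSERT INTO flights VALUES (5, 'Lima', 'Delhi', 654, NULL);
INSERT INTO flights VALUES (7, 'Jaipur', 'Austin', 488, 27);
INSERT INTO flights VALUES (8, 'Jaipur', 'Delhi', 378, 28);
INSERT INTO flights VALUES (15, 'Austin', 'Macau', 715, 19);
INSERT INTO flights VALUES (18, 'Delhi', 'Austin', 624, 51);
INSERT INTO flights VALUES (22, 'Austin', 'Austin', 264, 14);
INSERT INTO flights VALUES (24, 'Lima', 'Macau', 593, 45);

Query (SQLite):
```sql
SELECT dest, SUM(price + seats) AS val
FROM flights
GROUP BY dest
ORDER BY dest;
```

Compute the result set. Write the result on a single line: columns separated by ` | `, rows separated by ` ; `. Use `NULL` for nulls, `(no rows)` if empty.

For each row compute price + seats.
Group by dest; take SUM of the expression per group.
  Austin: ids {7, 18, 22} → SUM(price + seats)=1468
  Delhi: ids {5, 8} → SUM(price + seats)=406
  Kyoto: ids {3} → SUM(price + seats)=330
  Macau: ids {15, 24} → SUM(price + seats)=1372

Austin | 1468 ; Delhi | 406 ; Kyoto | 330 ; Macau | 1372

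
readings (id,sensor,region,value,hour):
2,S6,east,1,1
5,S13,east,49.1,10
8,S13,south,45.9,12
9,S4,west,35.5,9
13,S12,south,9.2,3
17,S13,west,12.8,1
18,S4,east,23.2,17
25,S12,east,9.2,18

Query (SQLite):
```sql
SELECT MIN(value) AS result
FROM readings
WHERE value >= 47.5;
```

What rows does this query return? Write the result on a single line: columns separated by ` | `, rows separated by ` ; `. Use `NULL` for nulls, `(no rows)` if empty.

49.1

Rows where value >= 47.5 → value values: [49.1].
MIN of non-NULL values = 49.1.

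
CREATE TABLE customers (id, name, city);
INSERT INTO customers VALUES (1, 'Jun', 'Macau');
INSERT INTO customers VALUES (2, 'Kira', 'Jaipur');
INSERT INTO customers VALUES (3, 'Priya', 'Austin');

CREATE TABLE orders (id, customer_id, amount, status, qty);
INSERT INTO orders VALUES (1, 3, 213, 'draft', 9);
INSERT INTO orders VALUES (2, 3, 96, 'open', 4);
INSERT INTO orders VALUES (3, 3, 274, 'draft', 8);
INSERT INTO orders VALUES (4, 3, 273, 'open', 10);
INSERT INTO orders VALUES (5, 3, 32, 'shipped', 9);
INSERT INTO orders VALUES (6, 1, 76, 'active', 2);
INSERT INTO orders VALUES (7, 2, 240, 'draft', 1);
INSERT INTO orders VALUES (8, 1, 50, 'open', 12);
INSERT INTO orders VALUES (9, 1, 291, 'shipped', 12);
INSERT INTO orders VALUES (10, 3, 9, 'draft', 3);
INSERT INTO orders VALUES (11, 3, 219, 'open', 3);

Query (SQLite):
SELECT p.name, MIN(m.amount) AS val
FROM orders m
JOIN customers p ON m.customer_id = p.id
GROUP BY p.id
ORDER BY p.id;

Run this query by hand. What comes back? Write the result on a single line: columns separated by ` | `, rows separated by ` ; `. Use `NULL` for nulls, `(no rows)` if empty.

Join each orders row to its customers via customer_id.
Group joined rows by customers.id; compute MIN(m.amount) per group.
  1: ids {6, 8, 9} → MIN(m.amount)=50
  2: ids {7} → MIN(m.amount)=240
  3: ids {1, 2, 3, 4, 5, 10, 11} → MIN(m.amount)=9

Jun | 50 ; Kira | 240 ; Priya | 9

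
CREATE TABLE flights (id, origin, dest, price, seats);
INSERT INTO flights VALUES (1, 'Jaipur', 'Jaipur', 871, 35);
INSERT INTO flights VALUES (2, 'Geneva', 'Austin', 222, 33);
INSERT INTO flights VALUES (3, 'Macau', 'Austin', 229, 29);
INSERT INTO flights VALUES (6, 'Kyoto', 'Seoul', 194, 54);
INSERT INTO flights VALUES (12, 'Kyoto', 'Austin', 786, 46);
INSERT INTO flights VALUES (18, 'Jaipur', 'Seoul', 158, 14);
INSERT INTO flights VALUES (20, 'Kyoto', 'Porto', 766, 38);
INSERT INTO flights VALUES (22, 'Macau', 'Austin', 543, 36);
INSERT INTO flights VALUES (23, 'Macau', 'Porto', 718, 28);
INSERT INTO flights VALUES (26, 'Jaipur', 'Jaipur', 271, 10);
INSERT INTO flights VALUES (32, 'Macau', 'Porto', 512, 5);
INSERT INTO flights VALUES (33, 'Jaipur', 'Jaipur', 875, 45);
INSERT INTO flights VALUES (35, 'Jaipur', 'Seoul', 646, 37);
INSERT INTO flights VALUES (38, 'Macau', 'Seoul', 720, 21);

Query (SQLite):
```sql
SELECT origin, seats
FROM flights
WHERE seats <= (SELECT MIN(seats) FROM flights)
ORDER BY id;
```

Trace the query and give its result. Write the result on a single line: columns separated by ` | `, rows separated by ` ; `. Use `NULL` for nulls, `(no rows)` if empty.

Macau | 5

Scalar subquery: MIN(seats) over all flights rows = 5.
Keep rows where seats <= that value.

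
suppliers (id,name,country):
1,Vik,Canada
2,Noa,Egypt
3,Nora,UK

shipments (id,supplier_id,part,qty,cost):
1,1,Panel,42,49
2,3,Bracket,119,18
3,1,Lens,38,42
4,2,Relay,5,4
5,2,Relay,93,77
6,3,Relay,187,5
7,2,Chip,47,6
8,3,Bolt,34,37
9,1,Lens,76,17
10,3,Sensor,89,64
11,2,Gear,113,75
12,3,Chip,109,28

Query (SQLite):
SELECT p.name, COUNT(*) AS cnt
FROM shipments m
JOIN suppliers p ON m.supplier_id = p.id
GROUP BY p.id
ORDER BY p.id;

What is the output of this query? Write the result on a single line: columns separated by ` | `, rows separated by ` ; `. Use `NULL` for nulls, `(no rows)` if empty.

Join each shipments row to its suppliers via supplier_id.
Group joined rows by suppliers.id; compute COUNT(*) per group.
  1: ids {1, 3, 9} → COUNT(*)=3
  2: ids {4, 5, 7, 11} → COUNT(*)=4
  3: ids {2, 6, 8, 10, 12} → COUNT(*)=5

Vik | 3 ; Noa | 4 ; Nora | 5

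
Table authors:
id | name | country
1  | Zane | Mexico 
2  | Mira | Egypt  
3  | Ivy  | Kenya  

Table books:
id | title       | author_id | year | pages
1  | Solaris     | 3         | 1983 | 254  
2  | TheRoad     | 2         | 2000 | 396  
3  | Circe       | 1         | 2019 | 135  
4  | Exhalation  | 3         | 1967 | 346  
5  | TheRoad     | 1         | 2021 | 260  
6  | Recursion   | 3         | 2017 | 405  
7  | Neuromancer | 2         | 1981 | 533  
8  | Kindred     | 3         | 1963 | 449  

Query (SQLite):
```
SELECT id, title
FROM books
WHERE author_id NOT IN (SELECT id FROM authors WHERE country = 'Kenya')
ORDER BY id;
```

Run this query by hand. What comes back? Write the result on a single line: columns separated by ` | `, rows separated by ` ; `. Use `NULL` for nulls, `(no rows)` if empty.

2 | TheRoad ; 3 | Circe ; 5 | TheRoad ; 7 | Neuromancer

Inner query: authors.id where country = 'Kenya'.
Outer: keep books rows whose author_id is not in that set.
Inner query → {3}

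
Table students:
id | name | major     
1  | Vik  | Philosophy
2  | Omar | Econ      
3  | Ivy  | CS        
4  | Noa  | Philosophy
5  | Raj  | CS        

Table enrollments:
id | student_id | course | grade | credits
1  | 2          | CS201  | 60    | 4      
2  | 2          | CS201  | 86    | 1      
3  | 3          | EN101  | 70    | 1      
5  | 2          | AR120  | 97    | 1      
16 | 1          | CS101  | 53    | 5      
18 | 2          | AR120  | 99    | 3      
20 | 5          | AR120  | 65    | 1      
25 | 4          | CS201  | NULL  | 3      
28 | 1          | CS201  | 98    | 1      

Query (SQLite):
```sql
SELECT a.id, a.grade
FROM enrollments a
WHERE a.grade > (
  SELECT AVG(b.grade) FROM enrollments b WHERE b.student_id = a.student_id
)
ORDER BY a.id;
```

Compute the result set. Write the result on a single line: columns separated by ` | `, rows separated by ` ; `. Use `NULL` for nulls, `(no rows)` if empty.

2 | 86 ; 5 | 97 ; 18 | 99 ; 28 | 98

For each enrollments row a, compute AVG(grade) over rows sharing a.student_id.
Keep row a if a.grade > that per-group AVG.
  student_id=1: AVG(grade) = 75.5
  student_id=2: AVG(grade) = 85.5
  student_id=3: AVG(grade) = 70.0
  student_id=4: AVG(grade) = NULL
  student_id=5: AVG(grade) = 65.0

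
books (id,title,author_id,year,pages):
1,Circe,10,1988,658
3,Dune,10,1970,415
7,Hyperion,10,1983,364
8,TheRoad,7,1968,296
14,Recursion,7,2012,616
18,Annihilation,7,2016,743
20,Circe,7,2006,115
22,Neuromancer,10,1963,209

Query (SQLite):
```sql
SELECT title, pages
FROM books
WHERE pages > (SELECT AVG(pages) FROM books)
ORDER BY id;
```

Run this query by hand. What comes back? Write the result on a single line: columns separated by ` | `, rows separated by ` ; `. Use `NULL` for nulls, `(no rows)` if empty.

Circe | 658 ; Recursion | 616 ; Annihilation | 743

Scalar subquery: AVG(pages) over all books rows = 427.0.
Keep rows where pages > that value.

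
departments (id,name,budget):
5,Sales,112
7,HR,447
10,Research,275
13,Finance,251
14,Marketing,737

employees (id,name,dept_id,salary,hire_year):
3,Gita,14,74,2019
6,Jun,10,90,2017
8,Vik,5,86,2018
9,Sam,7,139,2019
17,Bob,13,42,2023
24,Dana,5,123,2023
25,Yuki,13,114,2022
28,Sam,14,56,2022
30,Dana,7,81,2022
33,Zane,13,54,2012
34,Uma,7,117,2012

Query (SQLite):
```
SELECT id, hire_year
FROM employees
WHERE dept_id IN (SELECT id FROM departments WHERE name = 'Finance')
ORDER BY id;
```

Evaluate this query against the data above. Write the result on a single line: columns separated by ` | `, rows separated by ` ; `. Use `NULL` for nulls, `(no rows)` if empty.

17 | 2023 ; 25 | 2022 ; 33 | 2012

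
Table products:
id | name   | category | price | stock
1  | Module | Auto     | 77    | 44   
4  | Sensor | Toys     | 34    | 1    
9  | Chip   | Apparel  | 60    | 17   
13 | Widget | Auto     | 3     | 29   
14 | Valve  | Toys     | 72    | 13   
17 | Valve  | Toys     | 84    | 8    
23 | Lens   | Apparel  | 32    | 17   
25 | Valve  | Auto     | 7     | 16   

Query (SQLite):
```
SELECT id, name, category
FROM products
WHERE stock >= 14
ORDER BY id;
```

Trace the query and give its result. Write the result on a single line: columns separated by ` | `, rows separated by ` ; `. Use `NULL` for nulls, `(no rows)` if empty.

1 | Module | Auto ; 9 | Chip | Apparel ; 13 | Widget | Auto ; 23 | Lens | Apparel ; 25 | Valve | Auto

stock >= 14: ids {1, 9, 13, 23, 25}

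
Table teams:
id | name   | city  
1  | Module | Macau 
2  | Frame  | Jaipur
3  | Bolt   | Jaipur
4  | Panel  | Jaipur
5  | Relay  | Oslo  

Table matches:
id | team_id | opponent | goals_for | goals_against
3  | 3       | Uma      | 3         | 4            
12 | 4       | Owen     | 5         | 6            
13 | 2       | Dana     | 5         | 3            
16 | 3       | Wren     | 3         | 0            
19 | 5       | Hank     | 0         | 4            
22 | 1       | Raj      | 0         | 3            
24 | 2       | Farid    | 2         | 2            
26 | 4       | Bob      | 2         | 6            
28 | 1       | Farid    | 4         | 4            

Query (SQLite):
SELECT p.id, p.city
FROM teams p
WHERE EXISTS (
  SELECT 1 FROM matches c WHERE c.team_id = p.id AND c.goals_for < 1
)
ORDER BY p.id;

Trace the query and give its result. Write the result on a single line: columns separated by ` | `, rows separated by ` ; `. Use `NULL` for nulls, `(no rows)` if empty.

1 | Macau ; 5 | Oslo

For each teams row, check whether any matches with matching team_id has goals_for < 1.
Keep rows where that is true.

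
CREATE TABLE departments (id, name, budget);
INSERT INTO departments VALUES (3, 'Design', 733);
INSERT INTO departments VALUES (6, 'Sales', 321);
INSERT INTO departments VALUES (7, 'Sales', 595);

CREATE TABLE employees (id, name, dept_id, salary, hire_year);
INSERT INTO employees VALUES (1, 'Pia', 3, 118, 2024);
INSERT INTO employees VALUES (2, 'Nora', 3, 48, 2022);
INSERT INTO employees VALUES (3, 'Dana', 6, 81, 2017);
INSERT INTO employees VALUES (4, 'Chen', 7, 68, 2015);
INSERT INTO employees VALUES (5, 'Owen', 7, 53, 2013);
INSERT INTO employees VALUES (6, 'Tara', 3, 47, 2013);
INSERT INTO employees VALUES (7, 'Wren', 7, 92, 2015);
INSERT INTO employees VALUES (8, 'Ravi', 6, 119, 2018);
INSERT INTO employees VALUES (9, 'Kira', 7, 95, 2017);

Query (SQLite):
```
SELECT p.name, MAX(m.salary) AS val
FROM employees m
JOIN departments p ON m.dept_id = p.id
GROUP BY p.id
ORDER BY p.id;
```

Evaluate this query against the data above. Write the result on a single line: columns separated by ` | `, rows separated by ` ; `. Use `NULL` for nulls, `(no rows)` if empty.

Join each employees row to its departments via dept_id.
Group joined rows by departments.id; compute MAX(m.salary) per group.
  3: ids {1, 2, 6} → MAX(m.salary)=118
  6: ids {3, 8} → MAX(m.salary)=119
  7: ids {4, 5, 7, 9} → MAX(m.salary)=95

Design | 118 ; Sales | 119 ; Sales | 95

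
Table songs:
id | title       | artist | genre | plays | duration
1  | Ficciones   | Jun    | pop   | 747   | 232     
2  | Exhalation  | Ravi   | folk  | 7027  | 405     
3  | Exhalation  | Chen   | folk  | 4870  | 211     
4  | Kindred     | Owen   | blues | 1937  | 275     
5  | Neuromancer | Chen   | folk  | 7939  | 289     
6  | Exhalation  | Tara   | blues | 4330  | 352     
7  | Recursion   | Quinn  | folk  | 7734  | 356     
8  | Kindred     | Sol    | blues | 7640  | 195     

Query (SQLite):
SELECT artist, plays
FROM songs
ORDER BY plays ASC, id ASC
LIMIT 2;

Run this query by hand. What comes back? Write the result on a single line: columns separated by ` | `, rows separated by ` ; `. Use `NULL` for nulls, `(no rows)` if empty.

Jun | 747 ; Owen | 1937

Sort by plays asc, tiebreak id asc: (747, id=1), (1937, id=4), (4330, id=6), (4870, id=3), (7027, id=2) …. Take first 2.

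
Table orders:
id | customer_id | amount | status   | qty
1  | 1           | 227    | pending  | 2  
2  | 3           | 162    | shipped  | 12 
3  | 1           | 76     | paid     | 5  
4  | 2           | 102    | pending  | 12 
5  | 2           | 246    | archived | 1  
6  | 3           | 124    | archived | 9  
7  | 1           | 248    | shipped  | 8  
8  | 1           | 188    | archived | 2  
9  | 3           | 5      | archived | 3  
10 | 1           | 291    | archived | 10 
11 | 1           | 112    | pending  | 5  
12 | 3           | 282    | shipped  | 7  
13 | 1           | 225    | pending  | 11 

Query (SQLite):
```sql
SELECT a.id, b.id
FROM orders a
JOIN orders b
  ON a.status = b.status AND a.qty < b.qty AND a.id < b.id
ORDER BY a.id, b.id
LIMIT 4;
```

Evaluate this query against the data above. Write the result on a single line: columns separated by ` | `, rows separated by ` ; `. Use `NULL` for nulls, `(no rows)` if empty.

Pairs (a,b) with same status, a.qty < b.qty, a.id < b.id.
status groups: archived:{5,6,8,9,10} paid:{3} pending:{1,4,11,13} shipped:{2,7,12}
Ordered by (a.id, b.id); first 4.

1 | 4 ; 1 | 11 ; 1 | 13 ; 5 | 6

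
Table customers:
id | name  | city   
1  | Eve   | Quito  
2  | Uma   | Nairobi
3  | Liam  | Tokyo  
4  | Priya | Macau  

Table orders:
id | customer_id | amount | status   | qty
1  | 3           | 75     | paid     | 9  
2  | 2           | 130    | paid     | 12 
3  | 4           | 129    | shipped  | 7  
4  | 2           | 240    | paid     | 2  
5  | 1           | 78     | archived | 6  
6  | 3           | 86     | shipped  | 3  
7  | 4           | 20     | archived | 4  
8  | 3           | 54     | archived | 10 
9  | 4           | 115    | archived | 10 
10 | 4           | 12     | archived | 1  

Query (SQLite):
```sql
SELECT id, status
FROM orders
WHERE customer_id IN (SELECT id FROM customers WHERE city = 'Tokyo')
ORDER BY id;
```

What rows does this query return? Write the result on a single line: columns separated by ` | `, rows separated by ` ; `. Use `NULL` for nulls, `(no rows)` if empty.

1 | paid ; 6 | shipped ; 8 | archived

Inner query: customers.id where city = 'Tokyo'.
Outer: keep orders rows whose customer_id is in that set.
Inner query → {3}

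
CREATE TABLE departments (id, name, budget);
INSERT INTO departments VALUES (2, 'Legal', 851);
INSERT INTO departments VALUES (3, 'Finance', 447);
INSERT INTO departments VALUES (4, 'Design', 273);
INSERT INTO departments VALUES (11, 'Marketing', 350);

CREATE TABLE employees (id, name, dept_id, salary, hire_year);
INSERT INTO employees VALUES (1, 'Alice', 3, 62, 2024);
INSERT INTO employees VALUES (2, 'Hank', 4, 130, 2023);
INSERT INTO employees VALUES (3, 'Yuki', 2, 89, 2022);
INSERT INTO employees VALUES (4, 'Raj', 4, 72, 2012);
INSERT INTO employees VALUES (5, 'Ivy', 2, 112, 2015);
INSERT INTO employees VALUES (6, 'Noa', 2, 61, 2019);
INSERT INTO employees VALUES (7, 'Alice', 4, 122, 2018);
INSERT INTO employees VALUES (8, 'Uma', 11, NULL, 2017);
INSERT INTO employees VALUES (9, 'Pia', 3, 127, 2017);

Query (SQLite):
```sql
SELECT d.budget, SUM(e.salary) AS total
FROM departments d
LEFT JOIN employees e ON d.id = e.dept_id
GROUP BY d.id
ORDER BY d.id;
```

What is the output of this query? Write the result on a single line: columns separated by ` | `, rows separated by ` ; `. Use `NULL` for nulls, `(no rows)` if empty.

851 | 262 ; 447 | 189 ; 273 | 324 ; 350 | NULL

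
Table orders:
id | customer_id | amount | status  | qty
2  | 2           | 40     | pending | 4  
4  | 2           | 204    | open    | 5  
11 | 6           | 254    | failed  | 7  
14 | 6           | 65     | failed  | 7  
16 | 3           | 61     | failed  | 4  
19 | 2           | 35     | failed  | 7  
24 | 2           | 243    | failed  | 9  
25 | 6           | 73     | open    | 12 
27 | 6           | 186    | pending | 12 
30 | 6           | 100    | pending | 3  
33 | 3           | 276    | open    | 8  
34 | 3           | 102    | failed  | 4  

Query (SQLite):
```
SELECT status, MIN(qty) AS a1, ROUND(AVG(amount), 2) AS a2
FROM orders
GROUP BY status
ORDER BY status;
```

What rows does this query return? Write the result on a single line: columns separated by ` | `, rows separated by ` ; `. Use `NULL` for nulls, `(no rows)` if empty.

failed | 4 | 126.67 ; open | 5 | 184.33 ; pending | 3 | 108.67

Group orders by status.
Per group compute: MIN(qty), ROUND(AVG(amount), 2).
  failed: ids {11, 14, 16, 19, 24, 34} → MIN(qty)=4, ROUND(AVG(amount), 2)=126.67
  open: ids {4, 25, 33} → MIN(qty)=5, ROUND(AVG(amount), 2)=184.33
  pending: ids {2, 27, 30} → MIN(qty)=3, ROUND(AVG(amount), 2)=108.67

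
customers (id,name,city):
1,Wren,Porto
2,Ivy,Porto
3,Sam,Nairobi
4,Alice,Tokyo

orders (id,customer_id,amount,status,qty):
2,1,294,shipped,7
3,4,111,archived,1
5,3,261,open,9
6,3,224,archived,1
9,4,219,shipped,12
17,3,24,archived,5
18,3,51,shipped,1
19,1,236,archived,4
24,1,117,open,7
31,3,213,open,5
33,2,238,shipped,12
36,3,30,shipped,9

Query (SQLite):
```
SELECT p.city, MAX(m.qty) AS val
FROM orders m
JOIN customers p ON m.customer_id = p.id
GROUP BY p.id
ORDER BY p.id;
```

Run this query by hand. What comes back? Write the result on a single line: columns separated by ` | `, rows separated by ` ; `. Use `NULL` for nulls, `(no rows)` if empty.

Join each orders row to its customers via customer_id.
Group joined rows by customers.id; compute MAX(m.qty) per group.
  1: ids {2, 19, 24} → MAX(m.qty)=7
  2: ids {33} → MAX(m.qty)=12
  3: ids {5, 6, 17, 18, 31, 36} → MAX(m.qty)=9
  4: ids {3, 9} → MAX(m.qty)=12

Porto | 7 ; Porto | 12 ; Nairobi | 9 ; Tokyo | 12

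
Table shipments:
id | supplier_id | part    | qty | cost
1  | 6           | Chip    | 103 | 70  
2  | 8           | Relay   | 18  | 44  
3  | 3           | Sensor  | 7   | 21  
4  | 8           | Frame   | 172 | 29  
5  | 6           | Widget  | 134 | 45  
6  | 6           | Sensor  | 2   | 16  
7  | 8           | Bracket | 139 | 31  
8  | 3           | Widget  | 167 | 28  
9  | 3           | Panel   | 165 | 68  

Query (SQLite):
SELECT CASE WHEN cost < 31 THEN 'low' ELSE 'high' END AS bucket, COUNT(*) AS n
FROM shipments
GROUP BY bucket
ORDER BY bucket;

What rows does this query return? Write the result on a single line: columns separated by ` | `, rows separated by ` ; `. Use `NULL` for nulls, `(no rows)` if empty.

Bucket rows by cost < 31 → 'low' else 'high'; count each bucket.

high | 5 ; low | 4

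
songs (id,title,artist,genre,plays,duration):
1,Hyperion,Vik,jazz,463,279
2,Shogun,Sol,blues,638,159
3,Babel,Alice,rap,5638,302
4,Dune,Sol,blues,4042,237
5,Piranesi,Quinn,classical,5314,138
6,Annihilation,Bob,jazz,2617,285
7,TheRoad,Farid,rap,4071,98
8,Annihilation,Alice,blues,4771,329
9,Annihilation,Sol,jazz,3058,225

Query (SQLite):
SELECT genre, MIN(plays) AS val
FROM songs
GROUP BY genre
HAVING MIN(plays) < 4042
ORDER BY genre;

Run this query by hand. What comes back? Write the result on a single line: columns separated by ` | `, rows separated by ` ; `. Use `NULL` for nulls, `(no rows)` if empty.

Partition songs by genre; compute MIN(plays) within each group.
HAVING: keep groups where MIN(plays) < 4042.
  blues: ids {2, 4, 8} → MIN(plays)=638
  classical: ids {5} → MIN(plays)=5314
  jazz: ids {1, 6, 9} → MIN(plays)=463
  rap: ids {3, 7} → MIN(plays)=4071

blues | 638 ; jazz | 463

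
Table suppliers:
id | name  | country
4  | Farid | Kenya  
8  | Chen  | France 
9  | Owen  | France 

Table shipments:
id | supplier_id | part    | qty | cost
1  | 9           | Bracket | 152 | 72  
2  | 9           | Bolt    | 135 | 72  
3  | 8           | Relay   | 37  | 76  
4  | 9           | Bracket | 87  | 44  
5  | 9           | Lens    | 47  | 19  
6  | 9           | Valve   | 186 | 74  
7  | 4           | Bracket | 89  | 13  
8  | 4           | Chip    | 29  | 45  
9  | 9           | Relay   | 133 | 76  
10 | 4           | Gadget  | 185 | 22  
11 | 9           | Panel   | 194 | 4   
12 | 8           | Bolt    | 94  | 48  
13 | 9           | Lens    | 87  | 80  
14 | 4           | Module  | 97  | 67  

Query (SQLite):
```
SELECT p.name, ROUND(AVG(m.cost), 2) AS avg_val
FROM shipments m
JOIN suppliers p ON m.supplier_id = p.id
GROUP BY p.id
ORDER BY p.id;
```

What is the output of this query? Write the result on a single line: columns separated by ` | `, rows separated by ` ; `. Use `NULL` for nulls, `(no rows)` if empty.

Join each shipments row to its suppliers via supplier_id.
Group joined rows by suppliers.id; compute ROUND(AVG(m.cost), 2) per group.
  4: ids {7, 8, 10, 14} → ROUND(AVG(m.cost), 2)=36.75
  8: ids {3, 12} → ROUND(AVG(m.cost), 2)=62
  9: ids {1, 2, 4, 5, 6, 9, 11, 13} → ROUND(AVG(m.cost), 2)=55.13

Farid | 36.75 ; Chen | 62 ; Owen | 55.13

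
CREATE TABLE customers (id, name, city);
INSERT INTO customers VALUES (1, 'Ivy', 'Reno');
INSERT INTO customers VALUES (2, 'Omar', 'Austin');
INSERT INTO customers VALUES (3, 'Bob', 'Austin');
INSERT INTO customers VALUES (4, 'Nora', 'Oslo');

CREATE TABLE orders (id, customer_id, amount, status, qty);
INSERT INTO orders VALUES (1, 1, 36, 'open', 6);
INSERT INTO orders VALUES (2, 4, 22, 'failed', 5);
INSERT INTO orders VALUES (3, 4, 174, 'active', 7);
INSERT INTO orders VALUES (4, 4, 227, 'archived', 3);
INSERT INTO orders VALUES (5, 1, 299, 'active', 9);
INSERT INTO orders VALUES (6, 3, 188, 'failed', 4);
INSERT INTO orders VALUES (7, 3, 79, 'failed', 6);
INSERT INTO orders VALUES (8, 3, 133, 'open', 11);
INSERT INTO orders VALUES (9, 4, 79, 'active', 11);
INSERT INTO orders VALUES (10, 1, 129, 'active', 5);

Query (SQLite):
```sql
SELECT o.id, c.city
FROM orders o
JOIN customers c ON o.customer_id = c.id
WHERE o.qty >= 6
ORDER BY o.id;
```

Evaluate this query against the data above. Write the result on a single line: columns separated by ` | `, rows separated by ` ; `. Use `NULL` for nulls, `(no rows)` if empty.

Each orders row matches the customers row where customer_id = customers.id.
Then keep rows with o.qty >= 6.

1 | Reno ; 3 | Oslo ; 5 | Reno ; 7 | Austin ; 8 | Austin ; 9 | Oslo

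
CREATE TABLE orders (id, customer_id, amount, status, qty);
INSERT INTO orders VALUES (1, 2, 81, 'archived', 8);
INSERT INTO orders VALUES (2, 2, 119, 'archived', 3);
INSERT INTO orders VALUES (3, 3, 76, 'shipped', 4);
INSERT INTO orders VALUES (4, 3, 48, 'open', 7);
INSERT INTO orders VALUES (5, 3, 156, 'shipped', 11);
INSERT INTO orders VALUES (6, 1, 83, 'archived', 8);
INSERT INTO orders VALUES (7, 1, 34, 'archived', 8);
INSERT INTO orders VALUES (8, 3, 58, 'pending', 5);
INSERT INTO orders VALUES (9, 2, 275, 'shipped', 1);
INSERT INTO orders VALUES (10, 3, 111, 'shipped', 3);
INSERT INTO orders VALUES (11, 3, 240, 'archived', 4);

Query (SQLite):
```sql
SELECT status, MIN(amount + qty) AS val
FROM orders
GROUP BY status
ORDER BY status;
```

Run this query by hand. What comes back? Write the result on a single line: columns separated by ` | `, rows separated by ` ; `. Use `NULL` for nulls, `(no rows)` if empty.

archived | 42 ; open | 55 ; pending | 63 ; shipped | 80

For each row compute amount + qty.
Group by status; take MIN of the expression per group.
  archived: ids {1, 2, 6, 7, 11} → MIN(amount + qty)=42
  open: ids {4} → MIN(amount + qty)=55
  pending: ids {8} → MIN(amount + qty)=63
  shipped: ids {3, 5, 9, 10} → MIN(amount + qty)=80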